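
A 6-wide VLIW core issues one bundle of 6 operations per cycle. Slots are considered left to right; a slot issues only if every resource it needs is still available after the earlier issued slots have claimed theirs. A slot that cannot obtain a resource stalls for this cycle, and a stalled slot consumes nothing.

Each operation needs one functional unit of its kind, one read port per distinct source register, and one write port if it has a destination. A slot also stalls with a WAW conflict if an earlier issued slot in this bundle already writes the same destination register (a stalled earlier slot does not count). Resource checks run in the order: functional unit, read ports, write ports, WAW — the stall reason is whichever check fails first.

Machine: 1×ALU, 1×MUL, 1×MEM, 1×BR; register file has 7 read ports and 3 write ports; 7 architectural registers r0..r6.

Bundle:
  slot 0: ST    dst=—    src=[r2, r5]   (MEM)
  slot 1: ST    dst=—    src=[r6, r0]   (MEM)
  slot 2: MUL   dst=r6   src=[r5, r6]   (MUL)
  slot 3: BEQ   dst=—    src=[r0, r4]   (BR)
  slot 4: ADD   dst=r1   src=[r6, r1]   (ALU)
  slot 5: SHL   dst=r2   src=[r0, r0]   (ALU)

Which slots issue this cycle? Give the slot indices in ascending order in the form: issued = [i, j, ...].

slot 0 (MEM): ISSUE — free A1,Mu1,Ld0,B1 rp5 wp3
slot 1 (MEM): stall FU — free A1,Mu1,Ld0,B1 rp5 wp3
slot 2 (MUL): ISSUE — free A1,Mu0,Ld0,B1 rp3 wp2
slot 3 (BR): ISSUE — free A1,Mu0,Ld0,B0 rp1 wp2
slot 4 (ALU): stall RD_PORT — free A1,Mu0,Ld0,B0 rp1 wp2
slot 5 (ALU): ISSUE — free A0,Mu0,Ld0,B0 rp0 wp1

issued = [0, 2, 3, 5]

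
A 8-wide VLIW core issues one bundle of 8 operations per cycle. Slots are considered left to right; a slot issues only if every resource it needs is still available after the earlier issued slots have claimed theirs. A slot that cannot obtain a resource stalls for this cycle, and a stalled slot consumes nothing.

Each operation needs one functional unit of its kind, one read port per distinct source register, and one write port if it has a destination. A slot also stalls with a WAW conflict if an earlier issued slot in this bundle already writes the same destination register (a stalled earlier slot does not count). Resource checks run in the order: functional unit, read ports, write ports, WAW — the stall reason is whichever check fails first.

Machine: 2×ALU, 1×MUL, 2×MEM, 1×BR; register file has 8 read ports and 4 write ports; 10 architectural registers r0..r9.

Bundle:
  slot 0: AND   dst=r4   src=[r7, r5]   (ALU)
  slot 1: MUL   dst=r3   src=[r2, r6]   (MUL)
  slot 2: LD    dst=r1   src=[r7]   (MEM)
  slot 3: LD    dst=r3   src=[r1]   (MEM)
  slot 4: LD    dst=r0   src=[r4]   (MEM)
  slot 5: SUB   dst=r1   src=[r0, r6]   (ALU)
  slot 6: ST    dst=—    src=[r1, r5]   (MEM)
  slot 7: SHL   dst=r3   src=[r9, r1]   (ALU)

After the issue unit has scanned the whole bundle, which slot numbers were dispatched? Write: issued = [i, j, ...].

issued = [0, 1, 2, 4]

(0) want 1×ALU +2rd +1wr — yes → AL1|MU1|ME2|BR1|rd6|wr3
(1) want 1×MUL +2rd +1wr — yes → AL1|MU0|ME2|BR1|rd4|wr2
(2) want 1×MEM +1rd +1wr — yes → AL1|MU0|ME1|BR1|rd3|wr1
(3) want 1×MEM +1rd +1wr — WAW → AL1|MU0|ME1|BR1|rd3|wr1
(4) want 1×MEM +1rd +1wr — yes → AL1|MU0|ME0|BR1|rd2|wr0
(5) want 1×ALU +2rd +1wr — WR_PORT → AL1|MU0|ME0|BR1|rd2|wr0
(6) want 1×MEM +2rd +0wr — FU → AL1|MU0|ME0|BR1|rd2|wr0
(7) want 1×ALU +2rd +1wr — WR_PORT → AL1|MU0|ME0|BR1|rd2|wr0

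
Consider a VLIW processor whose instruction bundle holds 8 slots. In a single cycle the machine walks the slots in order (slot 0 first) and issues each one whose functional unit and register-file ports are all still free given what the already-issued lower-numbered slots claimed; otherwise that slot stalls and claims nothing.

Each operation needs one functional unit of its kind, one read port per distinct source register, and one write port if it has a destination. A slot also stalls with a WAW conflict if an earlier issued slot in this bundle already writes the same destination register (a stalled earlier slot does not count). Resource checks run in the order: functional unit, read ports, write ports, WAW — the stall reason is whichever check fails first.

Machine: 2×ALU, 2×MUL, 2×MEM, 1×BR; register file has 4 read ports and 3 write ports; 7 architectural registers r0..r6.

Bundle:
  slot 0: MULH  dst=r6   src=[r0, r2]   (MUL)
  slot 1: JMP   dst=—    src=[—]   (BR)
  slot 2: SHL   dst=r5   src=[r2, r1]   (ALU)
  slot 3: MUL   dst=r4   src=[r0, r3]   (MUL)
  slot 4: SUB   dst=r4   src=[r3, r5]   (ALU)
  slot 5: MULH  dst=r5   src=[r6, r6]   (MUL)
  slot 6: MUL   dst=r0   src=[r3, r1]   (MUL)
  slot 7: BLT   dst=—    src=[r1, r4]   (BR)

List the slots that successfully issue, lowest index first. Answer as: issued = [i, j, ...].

#0 MUL src=r0,r2 dispatched  <A:2 Mu:1 Ld:2 B:1 rd:2 wr:2>
#1 BR src=- dispatched  <A:2 Mu:1 Ld:2 B:0 rd:2 wr:2>
#2 ALU src=r2,r1 dispatched  <A:1 Mu:1 Ld:2 B:0 rd:0 wr:1>
#3 MUL src=r0,r3 held:RD_PORT  <A:1 Mu:1 Ld:2 B:0 rd:0 wr:1>
#4 ALU src=r3,r5 held:RD_PORT  <A:1 Mu:1 Ld:2 B:0 rd:0 wr:1>
#5 MUL src=r6,r6 held:RD_PORT  <A:1 Mu:1 Ld:2 B:0 rd:0 wr:1>
#6 MUL src=r3,r1 held:RD_PORT  <A:1 Mu:1 Ld:2 B:0 rd:0 wr:1>
#7 BR src=r1,r4 held:FU  <A:1 Mu:1 Ld:2 B:0 rd:0 wr:1>

issued = [0, 1, 2]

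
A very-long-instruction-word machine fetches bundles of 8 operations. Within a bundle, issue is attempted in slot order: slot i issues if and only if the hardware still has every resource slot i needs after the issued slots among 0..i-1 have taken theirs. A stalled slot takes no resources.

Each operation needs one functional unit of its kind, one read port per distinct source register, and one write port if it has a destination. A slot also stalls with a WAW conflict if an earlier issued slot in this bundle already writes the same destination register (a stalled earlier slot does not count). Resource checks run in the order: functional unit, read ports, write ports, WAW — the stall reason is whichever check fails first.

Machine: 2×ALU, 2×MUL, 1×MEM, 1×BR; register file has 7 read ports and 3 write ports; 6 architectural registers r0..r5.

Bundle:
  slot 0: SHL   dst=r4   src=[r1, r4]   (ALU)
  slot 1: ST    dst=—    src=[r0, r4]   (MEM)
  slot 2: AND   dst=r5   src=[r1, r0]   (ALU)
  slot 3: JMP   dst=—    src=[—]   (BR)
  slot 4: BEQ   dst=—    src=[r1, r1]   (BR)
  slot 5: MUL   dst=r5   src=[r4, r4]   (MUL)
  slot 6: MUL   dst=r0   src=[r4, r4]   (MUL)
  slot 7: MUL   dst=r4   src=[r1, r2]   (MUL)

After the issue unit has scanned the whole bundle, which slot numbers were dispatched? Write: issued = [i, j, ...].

(0) want 1×ALU +2rd +1wr — yes → AL1|MU2|ME1|BR1|rd5|wr2
(1) want 1×MEM +2rd +0wr — yes → AL1|MU2|ME0|BR1|rd3|wr2
(2) want 1×ALU +2rd +1wr — yes → AL0|MU2|ME0|BR1|rd1|wr1
(3) want 1×BR +0rd +0wr — yes → AL0|MU2|ME0|BR0|rd1|wr1
(4) want 1×BR +1rd +0wr — FU → AL0|MU2|ME0|BR0|rd1|wr1
(5) want 1×MUL +1rd +1wr — WAW → AL0|MU2|ME0|BR0|rd1|wr1
(6) want 1×MUL +1rd +1wr — yes → AL0|MU1|ME0|BR0|rd0|wr0
(7) want 1×MUL +2rd +1wr — RD_PORT → AL0|MU1|ME0|BR0|rd0|wr0

issued = [0, 1, 2, 3, 6]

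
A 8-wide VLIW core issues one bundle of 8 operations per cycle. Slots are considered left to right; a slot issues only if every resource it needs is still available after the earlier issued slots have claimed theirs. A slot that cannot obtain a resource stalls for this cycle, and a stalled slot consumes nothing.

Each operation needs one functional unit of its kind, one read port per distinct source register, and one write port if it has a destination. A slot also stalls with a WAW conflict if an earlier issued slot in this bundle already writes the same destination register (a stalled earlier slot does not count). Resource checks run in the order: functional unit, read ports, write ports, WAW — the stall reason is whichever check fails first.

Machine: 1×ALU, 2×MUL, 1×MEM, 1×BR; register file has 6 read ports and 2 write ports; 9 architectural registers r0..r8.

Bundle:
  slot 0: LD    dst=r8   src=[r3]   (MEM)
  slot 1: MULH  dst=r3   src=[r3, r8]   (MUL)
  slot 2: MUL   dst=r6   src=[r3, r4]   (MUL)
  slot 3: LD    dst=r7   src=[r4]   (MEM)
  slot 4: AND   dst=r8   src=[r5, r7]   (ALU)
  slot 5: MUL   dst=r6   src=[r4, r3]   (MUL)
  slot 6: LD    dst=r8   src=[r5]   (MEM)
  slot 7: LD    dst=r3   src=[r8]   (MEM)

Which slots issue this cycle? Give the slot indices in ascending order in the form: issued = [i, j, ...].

issued = [0, 1]

(0) want 1×MEM +1rd +1wr — yes → AL1|MU2|ME0|BR1|rd5|wr1
(1) want 1×MUL +2rd +1wr — yes → AL1|MU1|ME0|BR1|rd3|wr0
(2) want 1×MUL +2rd +1wr — WR_PORT → AL1|MU1|ME0|BR1|rd3|wr0
(3) want 1×MEM +1rd +1wr — FU → AL1|MU1|ME0|BR1|rd3|wr0
(4) want 1×ALU +2rd +1wr — WR_PORT → AL1|MU1|ME0|BR1|rd3|wr0
(5) want 1×MUL +2rd +1wr — WR_PORT → AL1|MU1|ME0|BR1|rd3|wr0
(6) want 1×MEM +1rd +1wr — FU → AL1|MU1|ME0|BR1|rd3|wr0
(7) want 1×MEM +1rd +1wr — FU → AL1|MU1|ME0|BR1|rd3|wr0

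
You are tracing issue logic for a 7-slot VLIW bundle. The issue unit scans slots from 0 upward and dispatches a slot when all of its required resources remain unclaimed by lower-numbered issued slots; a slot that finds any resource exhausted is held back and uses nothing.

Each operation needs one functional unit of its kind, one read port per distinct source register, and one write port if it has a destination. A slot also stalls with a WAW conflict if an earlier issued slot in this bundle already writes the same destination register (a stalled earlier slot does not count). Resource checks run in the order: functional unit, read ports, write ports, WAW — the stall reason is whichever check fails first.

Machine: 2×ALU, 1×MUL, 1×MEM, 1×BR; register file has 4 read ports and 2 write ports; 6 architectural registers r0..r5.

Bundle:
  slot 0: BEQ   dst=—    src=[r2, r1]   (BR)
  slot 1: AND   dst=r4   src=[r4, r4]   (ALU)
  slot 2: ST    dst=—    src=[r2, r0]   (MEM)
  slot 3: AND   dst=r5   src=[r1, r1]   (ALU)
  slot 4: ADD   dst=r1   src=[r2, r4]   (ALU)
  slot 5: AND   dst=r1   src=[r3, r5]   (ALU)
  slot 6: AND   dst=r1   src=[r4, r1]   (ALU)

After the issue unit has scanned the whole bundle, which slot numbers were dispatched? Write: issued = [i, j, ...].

#0 BR src=r2,r1 dispatched  <A:2 Mu:1 Ld:1 B:0 rd:2 wr:2>
#1 ALU src=r4,r4 dispatched  <A:1 Mu:1 Ld:1 B:0 rd:1 wr:1>
#2 MEM src=r2,r0 held:RD_PORT  <A:1 Mu:1 Ld:1 B:0 rd:1 wr:1>
#3 ALU src=r1,r1 dispatched  <A:0 Mu:1 Ld:1 B:0 rd:0 wr:0>
#4 ALU src=r2,r4 held:FU  <A:0 Mu:1 Ld:1 B:0 rd:0 wr:0>
#5 ALU src=r3,r5 held:FU  <A:0 Mu:1 Ld:1 B:0 rd:0 wr:0>
#6 ALU src=r4,r1 held:FU  <A:0 Mu:1 Ld:1 B:0 rd:0 wr:0>

issued = [0, 1, 3]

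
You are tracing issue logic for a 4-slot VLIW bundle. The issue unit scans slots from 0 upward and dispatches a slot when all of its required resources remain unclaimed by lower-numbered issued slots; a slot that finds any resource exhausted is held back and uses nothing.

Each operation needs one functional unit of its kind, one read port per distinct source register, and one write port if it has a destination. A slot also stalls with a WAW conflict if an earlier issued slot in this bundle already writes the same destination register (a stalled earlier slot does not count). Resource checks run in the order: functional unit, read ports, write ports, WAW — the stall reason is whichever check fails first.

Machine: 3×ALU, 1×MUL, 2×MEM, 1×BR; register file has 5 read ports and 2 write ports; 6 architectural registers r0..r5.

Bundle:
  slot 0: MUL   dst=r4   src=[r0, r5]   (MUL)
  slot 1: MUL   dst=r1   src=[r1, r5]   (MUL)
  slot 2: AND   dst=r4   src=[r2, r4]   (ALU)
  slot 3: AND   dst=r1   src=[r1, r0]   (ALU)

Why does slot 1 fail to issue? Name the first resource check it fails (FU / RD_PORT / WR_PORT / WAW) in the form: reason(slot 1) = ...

reason(slot 1) = FU

  0. MUL→r4 ⇒ go  {3A/0Mu/2Ld/1B | 3r 1w}
  1. MUL→r1 ⇒ no(FU)  {3A/0Mu/2Ld/1B | 3r 1w}
  2. ALU→r4 ⇒ no(WAW)  {3A/0Mu/2Ld/1B | 3r 1w}
  3. ALU→r1 ⇒ go  {2A/0Mu/2Ld/1B | 1r 0w}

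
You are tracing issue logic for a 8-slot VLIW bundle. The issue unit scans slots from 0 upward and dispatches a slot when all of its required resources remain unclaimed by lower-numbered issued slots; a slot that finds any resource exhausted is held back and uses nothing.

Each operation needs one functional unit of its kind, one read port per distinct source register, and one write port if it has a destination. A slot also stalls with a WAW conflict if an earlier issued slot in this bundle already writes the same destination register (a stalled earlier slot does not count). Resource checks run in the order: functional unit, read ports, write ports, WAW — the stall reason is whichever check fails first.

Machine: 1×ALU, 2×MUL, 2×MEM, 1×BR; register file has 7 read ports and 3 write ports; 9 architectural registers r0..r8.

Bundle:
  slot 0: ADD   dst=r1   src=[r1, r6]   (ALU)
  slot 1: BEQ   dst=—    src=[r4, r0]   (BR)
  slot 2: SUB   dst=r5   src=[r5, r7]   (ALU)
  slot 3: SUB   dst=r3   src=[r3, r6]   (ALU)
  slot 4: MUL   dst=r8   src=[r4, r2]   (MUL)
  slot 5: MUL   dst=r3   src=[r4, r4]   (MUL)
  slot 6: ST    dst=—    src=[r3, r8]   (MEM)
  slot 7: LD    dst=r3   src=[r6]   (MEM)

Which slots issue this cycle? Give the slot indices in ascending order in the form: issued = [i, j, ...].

issued = [0, 1, 4, 5]

slot 0 (ALU): ISSUE — free A0,Mu2,Ld2,B1 rp5 wp2
slot 1 (BR): ISSUE — free A0,Mu2,Ld2,B0 rp3 wp2
slot 2 (ALU): stall FU — free A0,Mu2,Ld2,B0 rp3 wp2
slot 3 (ALU): stall FU — free A0,Mu2,Ld2,B0 rp3 wp2
slot 4 (MUL): ISSUE — free A0,Mu1,Ld2,B0 rp1 wp1
slot 5 (MUL): ISSUE — free A0,Mu0,Ld2,B0 rp0 wp0
slot 6 (MEM): stall RD_PORT — free A0,Mu0,Ld2,B0 rp0 wp0
slot 7 (MEM): stall RD_PORT — free A0,Mu0,Ld2,B0 rp0 wp0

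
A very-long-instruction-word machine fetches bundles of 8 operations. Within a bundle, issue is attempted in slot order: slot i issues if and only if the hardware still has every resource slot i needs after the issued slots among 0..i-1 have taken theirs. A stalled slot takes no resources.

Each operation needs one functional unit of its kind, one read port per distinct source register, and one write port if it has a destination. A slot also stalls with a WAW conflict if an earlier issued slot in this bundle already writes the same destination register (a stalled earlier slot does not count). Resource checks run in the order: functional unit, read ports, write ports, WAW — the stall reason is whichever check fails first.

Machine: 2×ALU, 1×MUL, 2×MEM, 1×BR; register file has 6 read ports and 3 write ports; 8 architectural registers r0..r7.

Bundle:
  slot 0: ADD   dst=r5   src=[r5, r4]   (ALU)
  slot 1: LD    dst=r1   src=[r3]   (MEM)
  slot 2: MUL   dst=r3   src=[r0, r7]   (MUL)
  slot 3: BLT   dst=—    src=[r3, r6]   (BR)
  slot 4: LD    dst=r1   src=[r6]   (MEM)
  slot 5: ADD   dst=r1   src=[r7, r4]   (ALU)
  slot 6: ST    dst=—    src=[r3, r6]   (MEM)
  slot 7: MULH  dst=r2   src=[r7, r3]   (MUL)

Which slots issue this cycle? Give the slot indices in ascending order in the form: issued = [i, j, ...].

issued = [0, 1, 2]

  0. ALU→r5 ⇒ go  {1A/1Mu/2Ld/1B | 4r 2w}
  1. MEM→r1 ⇒ go  {1A/1Mu/1Ld/1B | 3r 1w}
  2. MUL→r3 ⇒ go  {1A/0Mu/1Ld/1B | 1r 0w}
  3. BR ⇒ no(RD_PORT)  {1A/0Mu/1Ld/1B | 1r 0w}
  4. MEM→r1 ⇒ no(WR_PORT)  {1A/0Mu/1Ld/1B | 1r 0w}
  5. ALU→r1 ⇒ no(RD_PORT)  {1A/0Mu/1Ld/1B | 1r 0w}
  6. MEM ⇒ no(RD_PORT)  {1A/0Mu/1Ld/1B | 1r 0w}
  7. MUL→r2 ⇒ no(FU)  {1A/0Mu/1Ld/1B | 1r 0w}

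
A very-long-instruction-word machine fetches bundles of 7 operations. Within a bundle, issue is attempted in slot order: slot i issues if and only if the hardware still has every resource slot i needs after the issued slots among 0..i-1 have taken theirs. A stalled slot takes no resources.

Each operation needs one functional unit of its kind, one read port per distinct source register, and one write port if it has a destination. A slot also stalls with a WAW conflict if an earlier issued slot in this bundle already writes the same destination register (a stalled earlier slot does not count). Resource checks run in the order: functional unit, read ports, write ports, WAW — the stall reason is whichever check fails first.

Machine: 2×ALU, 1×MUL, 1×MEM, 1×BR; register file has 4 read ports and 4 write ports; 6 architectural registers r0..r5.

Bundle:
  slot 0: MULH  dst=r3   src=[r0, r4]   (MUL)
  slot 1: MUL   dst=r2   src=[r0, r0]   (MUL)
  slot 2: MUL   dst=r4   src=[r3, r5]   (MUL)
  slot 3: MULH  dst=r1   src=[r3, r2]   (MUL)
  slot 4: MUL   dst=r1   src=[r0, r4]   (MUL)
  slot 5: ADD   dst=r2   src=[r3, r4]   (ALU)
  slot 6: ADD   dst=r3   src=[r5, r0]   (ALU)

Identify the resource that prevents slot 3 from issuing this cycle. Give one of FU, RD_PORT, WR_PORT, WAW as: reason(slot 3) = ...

(0) want 1×MUL +2rd +1wr — yes → AL2|MU0|ME1|BR1|rd2|wr3
(1) want 1×MUL +1rd +1wr — FU → AL2|MU0|ME1|BR1|rd2|wr3
(2) want 1×MUL +2rd +1wr — FU → AL2|MU0|ME1|BR1|rd2|wr3
(3) want 1×MUL +2rd +1wr — FU → AL2|MU0|ME1|BR1|rd2|wr3
(4) want 1×MUL +2rd +1wr — FU → AL2|MU0|ME1|BR1|rd2|wr3
(5) want 1×ALU +2rd +1wr — yes → AL1|MU0|ME1|BR1|rd0|wr2
(6) want 1×ALU +2rd +1wr — RD_PORT → AL1|MU0|ME1|BR1|rd0|wr2

reason(slot 3) = FU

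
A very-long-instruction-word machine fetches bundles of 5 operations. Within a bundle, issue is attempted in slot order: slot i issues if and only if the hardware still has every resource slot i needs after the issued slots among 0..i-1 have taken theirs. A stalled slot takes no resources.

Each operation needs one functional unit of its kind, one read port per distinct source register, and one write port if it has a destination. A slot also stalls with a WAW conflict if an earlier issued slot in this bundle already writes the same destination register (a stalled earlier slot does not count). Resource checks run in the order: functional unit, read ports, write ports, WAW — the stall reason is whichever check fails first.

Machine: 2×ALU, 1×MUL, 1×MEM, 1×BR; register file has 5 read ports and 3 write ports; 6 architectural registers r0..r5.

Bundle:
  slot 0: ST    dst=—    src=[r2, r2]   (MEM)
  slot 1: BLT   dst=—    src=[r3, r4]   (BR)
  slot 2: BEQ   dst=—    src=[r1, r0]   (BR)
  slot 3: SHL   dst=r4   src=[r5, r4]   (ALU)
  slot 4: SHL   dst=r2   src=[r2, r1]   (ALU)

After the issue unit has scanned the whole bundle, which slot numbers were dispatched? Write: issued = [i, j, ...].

#0 MEM src=r2,r2 dispatched  <A:2 Mu:1 Ld:0 B:1 rd:4 wr:3>
#1 BR src=r3,r4 dispatched  <A:2 Mu:1 Ld:0 B:0 rd:2 wr:3>
#2 BR src=r1,r0 held:FU  <A:2 Mu:1 Ld:0 B:0 rd:2 wr:3>
#3 ALU src=r5,r4 dispatched  <A:1 Mu:1 Ld:0 B:0 rd:0 wr:2>
#4 ALU src=r2,r1 held:RD_PORT  <A:1 Mu:1 Ld:0 B:0 rd:0 wr:2>

issued = [0, 1, 3]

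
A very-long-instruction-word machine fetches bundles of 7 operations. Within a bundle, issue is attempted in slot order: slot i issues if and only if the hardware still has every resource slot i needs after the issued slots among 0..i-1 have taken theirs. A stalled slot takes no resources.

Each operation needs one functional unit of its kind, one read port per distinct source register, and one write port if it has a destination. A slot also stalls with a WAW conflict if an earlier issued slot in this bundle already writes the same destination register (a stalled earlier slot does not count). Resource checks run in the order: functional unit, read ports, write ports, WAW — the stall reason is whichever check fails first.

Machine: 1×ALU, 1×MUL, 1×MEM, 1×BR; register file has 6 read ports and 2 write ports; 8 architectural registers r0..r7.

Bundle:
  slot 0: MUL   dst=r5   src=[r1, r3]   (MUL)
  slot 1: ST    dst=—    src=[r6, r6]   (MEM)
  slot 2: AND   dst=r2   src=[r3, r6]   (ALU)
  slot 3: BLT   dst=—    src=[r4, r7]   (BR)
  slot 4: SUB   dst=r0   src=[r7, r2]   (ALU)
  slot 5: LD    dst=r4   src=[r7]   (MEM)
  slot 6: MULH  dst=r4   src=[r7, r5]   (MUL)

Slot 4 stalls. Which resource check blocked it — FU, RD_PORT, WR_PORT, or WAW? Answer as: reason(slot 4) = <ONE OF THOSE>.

reason(slot 4) = FU

  0. MUL→r5 ⇒ go  {1A/0Mu/1Ld/1B | 4r 1w}
  1. MEM ⇒ go  {1A/0Mu/0Ld/1B | 3r 1w}
  2. ALU→r2 ⇒ go  {0A/0Mu/0Ld/1B | 1r 0w}
  3. BR ⇒ no(RD_PORT)  {0A/0Mu/0Ld/1B | 1r 0w}
  4. ALU→r0 ⇒ no(FU)  {0A/0Mu/0Ld/1B | 1r 0w}
  5. MEM→r4 ⇒ no(FU)  {0A/0Mu/0Ld/1B | 1r 0w}
  6. MUL→r4 ⇒ no(FU)  {0A/0Mu/0Ld/1B | 1r 0w}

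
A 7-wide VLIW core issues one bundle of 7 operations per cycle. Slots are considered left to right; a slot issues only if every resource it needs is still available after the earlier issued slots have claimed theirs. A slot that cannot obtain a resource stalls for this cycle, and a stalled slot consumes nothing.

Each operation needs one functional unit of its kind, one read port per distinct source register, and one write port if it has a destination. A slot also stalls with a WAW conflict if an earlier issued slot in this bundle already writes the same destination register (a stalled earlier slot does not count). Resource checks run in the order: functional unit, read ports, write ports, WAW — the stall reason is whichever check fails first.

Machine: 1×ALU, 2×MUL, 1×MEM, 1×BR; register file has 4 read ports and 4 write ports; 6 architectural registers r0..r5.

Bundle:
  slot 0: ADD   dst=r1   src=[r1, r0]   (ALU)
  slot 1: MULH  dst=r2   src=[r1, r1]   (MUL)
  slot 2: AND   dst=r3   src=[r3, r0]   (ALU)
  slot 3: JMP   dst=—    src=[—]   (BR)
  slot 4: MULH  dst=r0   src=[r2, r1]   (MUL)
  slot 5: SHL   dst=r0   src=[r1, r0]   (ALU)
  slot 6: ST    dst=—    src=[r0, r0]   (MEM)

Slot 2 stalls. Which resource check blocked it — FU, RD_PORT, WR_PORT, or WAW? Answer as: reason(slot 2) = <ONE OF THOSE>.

slot 0 (ALU): ISSUE — free A0,Mu2,Ld1,B1 rp2 wp3
slot 1 (MUL): ISSUE — free A0,Mu1,Ld1,B1 rp1 wp2
slot 2 (ALU): stall FU — free A0,Mu1,Ld1,B1 rp1 wp2
slot 3 (BR): ISSUE — free A0,Mu1,Ld1,B0 rp1 wp2
slot 4 (MUL): stall RD_PORT — free A0,Mu1,Ld1,B0 rp1 wp2
slot 5 (ALU): stall FU — free A0,Mu1,Ld1,B0 rp1 wp2
slot 6 (MEM): ISSUE — free A0,Mu1,Ld0,B0 rp0 wp2

reason(slot 2) = FU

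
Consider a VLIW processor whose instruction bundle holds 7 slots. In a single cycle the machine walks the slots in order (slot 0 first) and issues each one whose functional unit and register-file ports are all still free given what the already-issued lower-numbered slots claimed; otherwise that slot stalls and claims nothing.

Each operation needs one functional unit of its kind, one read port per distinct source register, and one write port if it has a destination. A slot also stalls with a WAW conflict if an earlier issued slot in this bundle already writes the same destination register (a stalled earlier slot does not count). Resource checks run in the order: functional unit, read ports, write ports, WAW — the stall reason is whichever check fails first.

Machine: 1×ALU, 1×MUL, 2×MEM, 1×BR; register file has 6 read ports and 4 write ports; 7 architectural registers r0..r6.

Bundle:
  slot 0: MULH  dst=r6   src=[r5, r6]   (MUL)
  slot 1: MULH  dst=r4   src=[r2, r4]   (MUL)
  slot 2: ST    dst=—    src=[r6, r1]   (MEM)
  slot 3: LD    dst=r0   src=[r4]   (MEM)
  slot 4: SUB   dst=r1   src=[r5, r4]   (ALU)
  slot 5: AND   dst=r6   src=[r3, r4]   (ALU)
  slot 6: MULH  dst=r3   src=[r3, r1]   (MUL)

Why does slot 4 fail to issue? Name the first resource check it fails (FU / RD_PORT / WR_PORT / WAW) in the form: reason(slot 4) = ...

reason(slot 4) = RD_PORT

slot 0 (MUL): ISSUE — free A1,Mu0,Ld2,B1 rp4 wp3
slot 1 (MUL): stall FU — free A1,Mu0,Ld2,B1 rp4 wp3
slot 2 (MEM): ISSUE — free A1,Mu0,Ld1,B1 rp2 wp3
slot 3 (MEM): ISSUE — free A1,Mu0,Ld0,B1 rp1 wp2
slot 4 (ALU): stall RD_PORT — free A1,Mu0,Ld0,B1 rp1 wp2
slot 5 (ALU): stall RD_PORT — free A1,Mu0,Ld0,B1 rp1 wp2
slot 6 (MUL): stall FU — free A1,Mu0,Ld0,B1 rp1 wp2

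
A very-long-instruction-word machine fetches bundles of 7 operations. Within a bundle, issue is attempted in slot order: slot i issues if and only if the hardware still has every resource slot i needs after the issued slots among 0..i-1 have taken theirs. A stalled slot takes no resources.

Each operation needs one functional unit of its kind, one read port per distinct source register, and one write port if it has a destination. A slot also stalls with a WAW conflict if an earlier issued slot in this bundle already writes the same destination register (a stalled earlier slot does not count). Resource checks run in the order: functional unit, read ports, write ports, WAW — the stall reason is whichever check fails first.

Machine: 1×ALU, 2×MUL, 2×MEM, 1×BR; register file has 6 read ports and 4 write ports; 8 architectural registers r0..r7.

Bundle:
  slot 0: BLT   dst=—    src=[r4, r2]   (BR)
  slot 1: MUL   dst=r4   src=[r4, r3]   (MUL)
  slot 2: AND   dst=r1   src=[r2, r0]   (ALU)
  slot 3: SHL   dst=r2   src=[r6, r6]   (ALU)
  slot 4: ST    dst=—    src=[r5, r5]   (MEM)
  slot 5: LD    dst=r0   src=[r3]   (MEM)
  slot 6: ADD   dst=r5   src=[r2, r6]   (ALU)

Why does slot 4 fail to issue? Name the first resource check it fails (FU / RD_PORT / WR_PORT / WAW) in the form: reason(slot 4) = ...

  0. BR ⇒ go  {1A/2Mu/2Ld/0B | 4r 4w}
  1. MUL→r4 ⇒ go  {1A/1Mu/2Ld/0B | 2r 3w}
  2. ALU→r1 ⇒ go  {0A/1Mu/2Ld/0B | 0r 2w}
  3. ALU→r2 ⇒ no(FU)  {0A/1Mu/2Ld/0B | 0r 2w}
  4. MEM ⇒ no(RD_PORT)  {0A/1Mu/2Ld/0B | 0r 2w}
  5. MEM→r0 ⇒ no(RD_PORT)  {0A/1Mu/2Ld/0B | 0r 2w}
  6. ALU→r5 ⇒ no(FU)  {0A/1Mu/2Ld/0B | 0r 2w}

reason(slot 4) = RD_PORT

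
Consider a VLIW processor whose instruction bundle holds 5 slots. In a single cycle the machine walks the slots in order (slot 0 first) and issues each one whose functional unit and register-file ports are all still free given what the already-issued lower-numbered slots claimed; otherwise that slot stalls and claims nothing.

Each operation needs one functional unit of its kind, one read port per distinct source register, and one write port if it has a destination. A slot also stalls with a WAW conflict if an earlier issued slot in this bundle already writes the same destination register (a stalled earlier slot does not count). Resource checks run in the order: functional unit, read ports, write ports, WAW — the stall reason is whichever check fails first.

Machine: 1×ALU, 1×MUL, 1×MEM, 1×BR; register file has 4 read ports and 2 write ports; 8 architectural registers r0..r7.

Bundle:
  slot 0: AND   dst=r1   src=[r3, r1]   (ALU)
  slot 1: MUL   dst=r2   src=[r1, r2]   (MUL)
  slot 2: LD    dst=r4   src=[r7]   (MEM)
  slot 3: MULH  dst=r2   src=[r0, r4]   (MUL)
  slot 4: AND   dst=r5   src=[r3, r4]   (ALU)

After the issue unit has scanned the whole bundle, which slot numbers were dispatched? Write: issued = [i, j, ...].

slot 0 (ALU): ISSUE — free A0,Mu1,Ld1,B1 rp2 wp1
slot 1 (MUL): ISSUE — free A0,Mu0,Ld1,B1 rp0 wp0
slot 2 (MEM): stall RD_PORT — free A0,Mu0,Ld1,B1 rp0 wp0
slot 3 (MUL): stall FU — free A0,Mu0,Ld1,B1 rp0 wp0
slot 4 (ALU): stall FU — free A0,Mu0,Ld1,B1 rp0 wp0

issued = [0, 1]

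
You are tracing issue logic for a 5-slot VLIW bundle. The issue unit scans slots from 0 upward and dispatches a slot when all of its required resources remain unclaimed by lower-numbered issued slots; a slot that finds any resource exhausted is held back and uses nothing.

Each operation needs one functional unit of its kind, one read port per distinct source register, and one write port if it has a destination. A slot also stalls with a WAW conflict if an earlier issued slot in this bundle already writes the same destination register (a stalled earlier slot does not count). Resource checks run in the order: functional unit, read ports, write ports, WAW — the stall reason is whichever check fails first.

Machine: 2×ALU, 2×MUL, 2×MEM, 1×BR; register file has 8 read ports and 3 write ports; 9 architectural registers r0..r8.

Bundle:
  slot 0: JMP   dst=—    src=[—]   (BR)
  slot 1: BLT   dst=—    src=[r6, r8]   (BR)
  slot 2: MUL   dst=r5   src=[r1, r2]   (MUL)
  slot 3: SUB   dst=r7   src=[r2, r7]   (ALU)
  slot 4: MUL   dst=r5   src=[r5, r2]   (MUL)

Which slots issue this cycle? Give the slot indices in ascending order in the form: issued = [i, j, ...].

[0] BR needs rd=0 wr=0: ok; after: ALU=2 MUL=2 MEM=2 BR=0, R=8, W=3
[1] BR needs rd=2 wr=0: FU; after: ALU=2 MUL=2 MEM=2 BR=0, R=8, W=3
[2] MUL needs rd=2 wr=1: ok; after: ALU=2 MUL=1 MEM=2 BR=0, R=6, W=2
[3] ALU needs rd=2 wr=1: ok; after: ALU=1 MUL=1 MEM=2 BR=0, R=4, W=1
[4] MUL needs rd=2 wr=1: WAW; after: ALU=1 MUL=1 MEM=2 BR=0, R=4, W=1

issued = [0, 2, 3]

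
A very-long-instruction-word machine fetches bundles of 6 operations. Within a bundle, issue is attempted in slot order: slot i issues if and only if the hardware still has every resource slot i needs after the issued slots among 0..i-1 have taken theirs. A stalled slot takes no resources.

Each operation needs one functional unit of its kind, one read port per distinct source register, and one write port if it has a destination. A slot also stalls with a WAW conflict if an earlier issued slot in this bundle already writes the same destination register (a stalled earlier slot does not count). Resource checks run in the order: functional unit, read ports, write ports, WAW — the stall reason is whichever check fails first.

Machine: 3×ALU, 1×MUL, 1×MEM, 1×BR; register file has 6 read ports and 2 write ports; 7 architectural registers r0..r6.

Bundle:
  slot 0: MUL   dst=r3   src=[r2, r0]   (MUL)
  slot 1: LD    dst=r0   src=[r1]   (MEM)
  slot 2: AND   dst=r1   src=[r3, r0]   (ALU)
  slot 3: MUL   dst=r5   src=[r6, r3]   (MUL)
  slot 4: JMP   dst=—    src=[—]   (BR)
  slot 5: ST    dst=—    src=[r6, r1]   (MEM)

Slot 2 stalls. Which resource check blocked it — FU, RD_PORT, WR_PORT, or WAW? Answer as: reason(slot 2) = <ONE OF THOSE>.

(0) want 1×MUL +2rd +1wr — yes → AL3|MU0|ME1|BR1|rd4|wr1
(1) want 1×MEM +1rd +1wr — yes → AL3|MU0|ME0|BR1|rd3|wr0
(2) want 1×ALU +2rd +1wr — WR_PORT → AL3|MU0|ME0|BR1|rd3|wr0
(3) want 1×MUL +2rd +1wr — FU → AL3|MU0|ME0|BR1|rd3|wr0
(4) want 1×BR +0rd +0wr — yes → AL3|MU0|ME0|BR0|rd3|wr0
(5) want 1×MEM +2rd +0wr — FU → AL3|MU0|ME0|BR0|rd3|wr0

reason(slot 2) = WR_PORT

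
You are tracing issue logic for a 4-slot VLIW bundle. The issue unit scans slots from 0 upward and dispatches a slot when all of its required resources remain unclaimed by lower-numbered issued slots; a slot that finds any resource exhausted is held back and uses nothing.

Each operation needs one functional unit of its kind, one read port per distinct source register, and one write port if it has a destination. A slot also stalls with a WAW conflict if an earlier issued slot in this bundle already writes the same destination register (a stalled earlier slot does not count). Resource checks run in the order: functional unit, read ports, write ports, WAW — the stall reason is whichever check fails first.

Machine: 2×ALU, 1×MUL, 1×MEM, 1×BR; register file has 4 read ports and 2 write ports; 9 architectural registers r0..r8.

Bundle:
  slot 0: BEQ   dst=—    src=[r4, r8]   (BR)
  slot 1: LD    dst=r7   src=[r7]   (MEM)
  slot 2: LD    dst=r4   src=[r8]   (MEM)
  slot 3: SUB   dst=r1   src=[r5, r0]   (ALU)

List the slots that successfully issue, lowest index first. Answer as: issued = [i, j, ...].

issued = [0, 1]

[0] BR needs rd=2 wr=0: ok; after: ALU=2 MUL=1 MEM=1 BR=0, R=2, W=2
[1] MEM needs rd=1 wr=1: ok; after: ALU=2 MUL=1 MEM=0 BR=0, R=1, W=1
[2] MEM needs rd=1 wr=1: FU; after: ALU=2 MUL=1 MEM=0 BR=0, R=1, W=1
[3] ALU needs rd=2 wr=1: RD_PORT; after: ALU=2 MUL=1 MEM=0 BR=0, R=1, W=1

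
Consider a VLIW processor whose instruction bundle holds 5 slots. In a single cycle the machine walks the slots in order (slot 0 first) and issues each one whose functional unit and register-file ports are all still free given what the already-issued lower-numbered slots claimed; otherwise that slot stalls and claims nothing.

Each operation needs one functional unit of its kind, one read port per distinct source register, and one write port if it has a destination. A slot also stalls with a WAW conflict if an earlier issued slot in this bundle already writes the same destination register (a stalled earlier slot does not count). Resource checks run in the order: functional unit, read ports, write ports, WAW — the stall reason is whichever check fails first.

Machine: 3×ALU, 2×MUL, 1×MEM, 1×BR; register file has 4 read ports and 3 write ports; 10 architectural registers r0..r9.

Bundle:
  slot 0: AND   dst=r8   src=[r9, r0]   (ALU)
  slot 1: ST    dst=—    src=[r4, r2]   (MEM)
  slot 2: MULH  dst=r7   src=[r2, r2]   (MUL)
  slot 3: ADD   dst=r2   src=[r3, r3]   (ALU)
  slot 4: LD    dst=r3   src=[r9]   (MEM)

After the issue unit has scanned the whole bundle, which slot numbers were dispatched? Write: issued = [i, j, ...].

issued = [0, 1]

#0 ALU src=r9,r0 dispatched  <A:2 Mu:2 Ld:1 B:1 rd:2 wr:2>
#1 MEM src=r4,r2 dispatched  <A:2 Mu:2 Ld:0 B:1 rd:0 wr:2>
#2 MUL src=r2,r2 held:RD_PORT  <A:2 Mu:2 Ld:0 B:1 rd:0 wr:2>
#3 ALU src=r3,r3 held:RD_PORT  <A:2 Mu:2 Ld:0 B:1 rd:0 wr:2>
#4 MEM src=r9 held:FU  <A:2 Mu:2 Ld:0 B:1 rd:0 wr:2>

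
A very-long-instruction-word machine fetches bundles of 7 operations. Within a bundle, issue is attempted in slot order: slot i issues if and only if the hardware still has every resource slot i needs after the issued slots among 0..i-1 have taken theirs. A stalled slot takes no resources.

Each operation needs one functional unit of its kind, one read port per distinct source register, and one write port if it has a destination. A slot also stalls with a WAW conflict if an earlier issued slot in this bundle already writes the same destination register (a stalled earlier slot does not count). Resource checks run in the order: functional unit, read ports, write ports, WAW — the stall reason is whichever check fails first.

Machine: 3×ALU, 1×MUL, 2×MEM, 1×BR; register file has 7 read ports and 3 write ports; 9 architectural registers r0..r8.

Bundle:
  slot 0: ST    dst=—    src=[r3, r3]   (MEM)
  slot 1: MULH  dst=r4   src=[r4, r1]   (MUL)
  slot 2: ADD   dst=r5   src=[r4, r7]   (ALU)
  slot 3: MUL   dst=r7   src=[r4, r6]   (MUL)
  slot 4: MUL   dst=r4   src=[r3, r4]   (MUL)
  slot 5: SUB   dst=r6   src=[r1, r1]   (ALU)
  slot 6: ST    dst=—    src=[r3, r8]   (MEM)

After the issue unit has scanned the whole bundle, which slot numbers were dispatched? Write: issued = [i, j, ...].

slot 0 (MEM): ISSUE — free A3,Mu1,Ld1,B1 rp6 wp3
slot 1 (MUL): ISSUE — free A3,Mu0,Ld1,B1 rp4 wp2
slot 2 (ALU): ISSUE — free A2,Mu0,Ld1,B1 rp2 wp1
slot 3 (MUL): stall FU — free A2,Mu0,Ld1,B1 rp2 wp1
slot 4 (MUL): stall FU — free A2,Mu0,Ld1,B1 rp2 wp1
slot 5 (ALU): ISSUE — free A1,Mu0,Ld1,B1 rp1 wp0
slot 6 (MEM): stall RD_PORT — free A1,Mu0,Ld1,B1 rp1 wp0

issued = [0, 1, 2, 5]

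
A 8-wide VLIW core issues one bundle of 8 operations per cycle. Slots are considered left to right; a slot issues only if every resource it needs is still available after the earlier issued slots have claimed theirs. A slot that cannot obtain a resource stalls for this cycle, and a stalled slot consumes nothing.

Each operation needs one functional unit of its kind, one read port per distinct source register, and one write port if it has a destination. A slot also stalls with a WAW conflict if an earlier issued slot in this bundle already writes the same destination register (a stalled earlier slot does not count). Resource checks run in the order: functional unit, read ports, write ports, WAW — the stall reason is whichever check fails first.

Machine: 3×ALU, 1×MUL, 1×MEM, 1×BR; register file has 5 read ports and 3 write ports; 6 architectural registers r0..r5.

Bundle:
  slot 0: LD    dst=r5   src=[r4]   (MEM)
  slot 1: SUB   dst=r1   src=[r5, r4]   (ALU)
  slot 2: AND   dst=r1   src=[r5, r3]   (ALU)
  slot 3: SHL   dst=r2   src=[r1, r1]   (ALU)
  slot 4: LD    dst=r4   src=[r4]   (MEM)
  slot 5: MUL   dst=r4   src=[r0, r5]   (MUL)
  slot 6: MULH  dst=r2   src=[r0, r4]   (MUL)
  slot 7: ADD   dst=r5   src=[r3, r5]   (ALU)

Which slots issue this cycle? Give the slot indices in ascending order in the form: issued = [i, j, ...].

issued = [0, 1, 3]

slot 0 (MEM): ISSUE — free A3,Mu1,Ld0,B1 rp4 wp2
slot 1 (ALU): ISSUE — free A2,Mu1,Ld0,B1 rp2 wp1
slot 2 (ALU): stall WAW — free A2,Mu1,Ld0,B1 rp2 wp1
slot 3 (ALU): ISSUE — free A1,Mu1,Ld0,B1 rp1 wp0
slot 4 (MEM): stall FU — free A1,Mu1,Ld0,B1 rp1 wp0
slot 5 (MUL): stall RD_PORT — free A1,Mu1,Ld0,B1 rp1 wp0
slot 6 (MUL): stall RD_PORT — free A1,Mu1,Ld0,B1 rp1 wp0
slot 7 (ALU): stall RD_PORT — free A1,Mu1,Ld0,B1 rp1 wp0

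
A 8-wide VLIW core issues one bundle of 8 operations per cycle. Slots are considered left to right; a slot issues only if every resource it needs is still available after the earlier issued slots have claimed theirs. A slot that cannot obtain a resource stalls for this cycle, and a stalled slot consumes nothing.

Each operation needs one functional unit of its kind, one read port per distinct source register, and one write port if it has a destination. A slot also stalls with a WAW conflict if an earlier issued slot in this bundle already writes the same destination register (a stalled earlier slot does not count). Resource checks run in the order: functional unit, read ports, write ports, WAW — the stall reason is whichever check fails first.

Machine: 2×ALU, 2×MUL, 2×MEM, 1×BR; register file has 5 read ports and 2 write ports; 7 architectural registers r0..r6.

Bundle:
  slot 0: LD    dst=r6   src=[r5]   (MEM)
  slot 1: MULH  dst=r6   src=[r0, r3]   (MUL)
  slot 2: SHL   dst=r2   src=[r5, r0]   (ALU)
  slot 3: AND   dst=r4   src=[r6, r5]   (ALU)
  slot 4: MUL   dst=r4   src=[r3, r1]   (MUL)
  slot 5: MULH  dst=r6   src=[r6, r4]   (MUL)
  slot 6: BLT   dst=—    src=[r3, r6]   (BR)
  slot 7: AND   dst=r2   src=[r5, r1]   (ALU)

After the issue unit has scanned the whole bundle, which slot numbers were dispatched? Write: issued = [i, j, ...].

issued = [0, 2, 6]

(0) want 1×MEM +1rd +1wr — yes → AL2|MU2|ME1|BR1|rd4|wr1
(1) want 1×MUL +2rd +1wr — WAW → AL2|MU2|ME1|BR1|rd4|wr1
(2) want 1×ALU +2rd +1wr — yes → AL1|MU2|ME1|BR1|rd2|wr0
(3) want 1×ALU +2rd +1wr — WR_PORT → AL1|MU2|ME1|BR1|rd2|wr0
(4) want 1×MUL +2rd +1wr — WR_PORT → AL1|MU2|ME1|BR1|rd2|wr0
(5) want 1×MUL +2rd +1wr — WR_PORT → AL1|MU2|ME1|BR1|rd2|wr0
(6) want 1×BR +2rd +0wr — yes → AL1|MU2|ME1|BR0|rd0|wr0
(7) want 1×ALU +2rd +1wr — RD_PORT → AL1|MU2|ME1|BR0|rd0|wr0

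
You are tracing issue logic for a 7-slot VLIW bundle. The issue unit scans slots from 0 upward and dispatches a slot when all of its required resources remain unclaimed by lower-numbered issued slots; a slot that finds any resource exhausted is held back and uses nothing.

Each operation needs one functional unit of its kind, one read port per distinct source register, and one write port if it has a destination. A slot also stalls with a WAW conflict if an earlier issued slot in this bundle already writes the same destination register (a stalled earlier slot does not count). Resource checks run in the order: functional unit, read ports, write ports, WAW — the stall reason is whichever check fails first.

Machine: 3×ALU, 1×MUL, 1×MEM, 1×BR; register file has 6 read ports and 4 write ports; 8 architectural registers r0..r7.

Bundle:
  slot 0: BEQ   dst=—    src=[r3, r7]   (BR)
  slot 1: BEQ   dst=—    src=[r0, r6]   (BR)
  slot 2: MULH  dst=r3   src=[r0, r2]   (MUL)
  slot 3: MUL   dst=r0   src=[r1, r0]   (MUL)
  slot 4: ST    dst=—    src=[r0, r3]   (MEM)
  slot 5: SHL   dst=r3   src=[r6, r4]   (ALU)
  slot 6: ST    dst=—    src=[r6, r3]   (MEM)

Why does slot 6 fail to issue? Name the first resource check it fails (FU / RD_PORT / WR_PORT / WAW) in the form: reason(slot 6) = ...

slot 0 (BR): ISSUE — free A3,Mu1,Ld1,B0 rp4 wp4
slot 1 (BR): stall FU — free A3,Mu1,Ld1,B0 rp4 wp4
slot 2 (MUL): ISSUE — free A3,Mu0,Ld1,B0 rp2 wp3
slot 3 (MUL): stall FU — free A3,Mu0,Ld1,B0 rp2 wp3
slot 4 (MEM): ISSUE — free A3,Mu0,Ld0,B0 rp0 wp3
slot 5 (ALU): stall RD_PORT — free A3,Mu0,Ld0,B0 rp0 wp3
slot 6 (MEM): stall FU — free A3,Mu0,Ld0,B0 rp0 wp3

reason(slot 6) = FU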